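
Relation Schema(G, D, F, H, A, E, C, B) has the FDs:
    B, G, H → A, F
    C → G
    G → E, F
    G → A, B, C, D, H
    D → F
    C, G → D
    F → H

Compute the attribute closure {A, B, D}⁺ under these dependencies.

{A, B, D, F, H}

Start with {A, B, D}.
D → F applies; add {F} → now {A, B, D, F}.
F → H applies; add {H} → now {A, B, D, F, H}.
No further FD applies.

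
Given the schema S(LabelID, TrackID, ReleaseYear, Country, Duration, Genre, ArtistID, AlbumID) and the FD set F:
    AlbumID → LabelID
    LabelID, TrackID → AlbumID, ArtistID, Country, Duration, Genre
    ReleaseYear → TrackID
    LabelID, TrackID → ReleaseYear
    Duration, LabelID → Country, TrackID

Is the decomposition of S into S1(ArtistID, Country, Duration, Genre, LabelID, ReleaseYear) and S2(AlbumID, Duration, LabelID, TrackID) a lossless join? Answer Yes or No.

The shared attributes are {Duration, LabelID} and {Duration, LabelID}⁺ = {AlbumID, ArtistID, Country, Duration, Genre, LabelID, ReleaseYear, TrackID}.
This includes all of S1, so the common attributes are a superkey of S1 — the join is lossless.

Yes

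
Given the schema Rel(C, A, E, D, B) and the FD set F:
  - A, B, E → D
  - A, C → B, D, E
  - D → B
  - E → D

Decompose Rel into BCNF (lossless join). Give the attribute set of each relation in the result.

Candidate key of the original relation: {A, C}.
Within {A, B, C, D, E}: {A, B, E}⁺ ∩ {A, B, C, D, E} = {A, B, D, E}, not the whole set, so A, B, E → D violates BCNF; decompose into {A, B, D, E} and {A, B, C, E}.
Within {A, B, D, E}: {D}⁺ ∩ {A, B, D, E} = {B, D}, not the whole set, so D → B violates BCNF; decompose into {B, D} and {A, D, E}.
{B, D} has no BCNF violation.
Within {A, D, E}: {E}⁺ ∩ {A, D, E} = {D, E}, not the whole set, so E → D violates BCNF; decompose into {D, E} and {A, E}.
{D, E} has no BCNF violation.
{A, E} has no BCNF violation.
Within {A, B, C, E}: {E}⁺ ∩ {A, B, C, E} = {B, E}, not the whole set, so E → B violates BCNF; decompose into {B, E} and {A, C, E}.
{B, E} has no BCNF violation.
{A, C, E} has no BCNF violation.

{A, C, E}; {B, D}; {B, E}; {D, E}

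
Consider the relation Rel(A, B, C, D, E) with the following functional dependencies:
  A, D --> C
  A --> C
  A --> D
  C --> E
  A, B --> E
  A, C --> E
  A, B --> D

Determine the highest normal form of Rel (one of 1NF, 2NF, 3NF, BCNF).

Candidate key: {A, B}. Prime attributes: {A, B}.
A, D --> C: {A, D}⁺ = {A, C, D, E}, which is not all of the attributes, so the left side is not a superkey — BCNF is violated.
Because {C} is non-prime and the left side of A, D --> C is not a superkey, the relation is not in 3NF.
Since {A} ⊂ {A, B} and {A}⁺ ⊇ {C, D, E} with {C, D, E} non-prime, there is a partial dependency; 2NF fails.

1NF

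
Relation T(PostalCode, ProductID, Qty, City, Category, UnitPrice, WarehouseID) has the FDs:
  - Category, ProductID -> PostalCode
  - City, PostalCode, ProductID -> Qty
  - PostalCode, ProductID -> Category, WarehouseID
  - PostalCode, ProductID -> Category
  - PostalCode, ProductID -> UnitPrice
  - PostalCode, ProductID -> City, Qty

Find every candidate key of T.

{Category, ProductID}, {PostalCode, ProductID}

Attributes never on any right-hand side: {ProductID} — every candidate key must contain it.
{Category, ProductID}⁺ = {Category, City, PostalCode, ProductID, Qty, UnitPrice, WarehouseID}, which is every attribute, so {Category, ProductID} is a candidate key.
{PostalCode, ProductID}⁺ = {Category, City, PostalCode, ProductID, Qty, UnitPrice, WarehouseID}, which is every attribute, so {PostalCode, ProductID} is a candidate key.
No proper subset of any of these is a key, and no other minimal superkey exists.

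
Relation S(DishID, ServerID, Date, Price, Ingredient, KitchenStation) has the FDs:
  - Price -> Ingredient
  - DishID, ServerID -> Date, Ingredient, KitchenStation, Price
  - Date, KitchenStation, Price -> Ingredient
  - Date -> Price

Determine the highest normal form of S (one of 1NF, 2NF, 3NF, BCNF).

2NF

Candidate key: {DishID, ServerID}. Prime attributes: {DishID, ServerID}.
Price -> Ingredient: {Price}⁺ = {Ingredient, Price}, which is not all of the attributes, so the left side is not a superkey — BCNF is violated.
Price -> Ingredient determines the non-prime attribute {Ingredient} from a non-superkey — 3NF is violated.
No proper subset of a key has a non-prime attribute in its closure, so there is no partial dependency; 2NF holds.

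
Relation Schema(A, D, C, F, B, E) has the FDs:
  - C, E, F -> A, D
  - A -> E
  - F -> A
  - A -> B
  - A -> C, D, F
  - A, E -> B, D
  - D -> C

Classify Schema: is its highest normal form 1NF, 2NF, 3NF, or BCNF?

2NF

Candidate keys: {A}, {F}. Prime attributes: {A, F}.
For D -> C we have {D}⁺ = {C, D}; {D} is not a superkey, so BCNF fails.
D -> C has non-prime {C} on the right and a non-superkey on the left, so 3NF fails.
Every candidate key is a single attribute, so no partial dependency is possible; 2NF holds.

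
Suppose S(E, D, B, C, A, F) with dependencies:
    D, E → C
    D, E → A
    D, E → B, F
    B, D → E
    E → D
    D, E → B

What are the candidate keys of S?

{E} is a candidate key since {E}⁺ = {A, B, C, D, E, F} covers every attribute.
{B, D} is a candidate key since {B, D}⁺ = {A, B, C, D, E, F} covers every attribute.
Any other superkey properly contains one of these, so there are no further candidate keys.

{B, D}, {E}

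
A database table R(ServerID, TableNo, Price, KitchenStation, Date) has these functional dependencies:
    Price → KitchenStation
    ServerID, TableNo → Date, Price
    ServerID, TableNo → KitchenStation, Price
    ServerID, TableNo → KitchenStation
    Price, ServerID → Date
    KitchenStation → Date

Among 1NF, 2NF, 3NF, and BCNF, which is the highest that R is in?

2NF

Candidate key: {ServerID, TableNo}. Prime attributes: {ServerID, TableNo}.
Price → KitchenStation: {Price}⁺ = {Date, KitchenStation, Price}, which is not all of the attributes, so the left side is not a superkey — BCNF is violated.
Price → KitchenStation determines the non-prime attribute {KitchenStation} from a non-superkey — 3NF is violated.
No non-prime attribute depends on a proper subset of any candidate key, so 2NF holds.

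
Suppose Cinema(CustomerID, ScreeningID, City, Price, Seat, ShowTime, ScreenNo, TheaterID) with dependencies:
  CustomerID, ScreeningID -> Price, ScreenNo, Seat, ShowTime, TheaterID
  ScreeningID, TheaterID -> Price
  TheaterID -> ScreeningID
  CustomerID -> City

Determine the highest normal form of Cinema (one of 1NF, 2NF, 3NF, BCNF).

Candidate keys: {CustomerID, ScreeningID}, {CustomerID, TheaterID}. Prime attributes: {CustomerID, ScreeningID, TheaterID}.
ScreeningID, TheaterID -> Price: {ScreeningID, TheaterID}⁺ = {Price, ScreeningID, TheaterID}, which is not all of the attributes, so the left side is not a superkey — BCNF is violated.
ScreeningID, TheaterID -> Price determines the non-prime attribute {Price} from a non-superkey — 3NF is violated.
The proper key subset {CustomerID} of {CustomerID, ScreeningID} determines non-prime {City}, so the relation is not even in 2NF.

1NF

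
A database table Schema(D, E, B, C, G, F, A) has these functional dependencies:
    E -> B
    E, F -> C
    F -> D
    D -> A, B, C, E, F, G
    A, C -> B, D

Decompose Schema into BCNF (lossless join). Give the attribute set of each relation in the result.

{A, C, D, E, F, G}; {B, E}

Candidate keys of the original relation: {A, C}, {D}, {F}.
In {A, B, C, D, E, F, G}, {E} is not a superkey ({E}⁺ restricted to this set is {B, E}), so split on E -> B into {B, E} and {A, C, D, E, F, G}.
{B, E}: every determinant is a superkey — BCNF.
{A, C, D, E, F, G}: every determinant is a superkey — BCNF.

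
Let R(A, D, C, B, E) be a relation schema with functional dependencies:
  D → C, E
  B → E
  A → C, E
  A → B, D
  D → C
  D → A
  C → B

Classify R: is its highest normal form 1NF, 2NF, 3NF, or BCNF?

2NF

Candidate keys: {A}, {D}. Prime attributes: {A, D}.
B → E breaks BCNF: {B}⁺ = {B, E}, so {B} is not a superkey.
B → E determines the non-prime attribute {E} from a non-superkey — 3NF is violated.
All keys have size 1, which rules out partial dependencies — 2NF is satisfied.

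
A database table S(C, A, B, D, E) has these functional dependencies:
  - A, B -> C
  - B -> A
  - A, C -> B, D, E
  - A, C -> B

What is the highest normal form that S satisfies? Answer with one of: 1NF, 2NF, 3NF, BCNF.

BCNF

Candidate keys: {A, C}, {B}. Prime attributes: {A, B, C}.
Each dependency's left side is a superkey — BCNF holds.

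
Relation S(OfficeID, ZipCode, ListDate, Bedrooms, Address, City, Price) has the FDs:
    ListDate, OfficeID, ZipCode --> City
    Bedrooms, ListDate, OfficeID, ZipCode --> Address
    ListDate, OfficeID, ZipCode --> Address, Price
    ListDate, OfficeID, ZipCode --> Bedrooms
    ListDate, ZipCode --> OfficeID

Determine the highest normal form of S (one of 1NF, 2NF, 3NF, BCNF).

BCNF

Candidate key: {ListDate, ZipCode}. Prime attributes: {ListDate, ZipCode}.
The left-hand side of every FD is a superkey, so BCNF is satisfied.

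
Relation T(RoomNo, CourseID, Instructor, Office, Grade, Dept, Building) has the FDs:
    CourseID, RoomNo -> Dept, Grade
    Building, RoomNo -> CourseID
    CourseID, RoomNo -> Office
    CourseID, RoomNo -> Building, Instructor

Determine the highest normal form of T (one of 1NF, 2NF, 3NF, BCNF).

BCNF

Candidate keys: {Building, RoomNo}, {CourseID, RoomNo}. Prime attributes: {Building, CourseID, RoomNo}.
The left-hand side of every FD is a superkey, so BCNF is satisfied.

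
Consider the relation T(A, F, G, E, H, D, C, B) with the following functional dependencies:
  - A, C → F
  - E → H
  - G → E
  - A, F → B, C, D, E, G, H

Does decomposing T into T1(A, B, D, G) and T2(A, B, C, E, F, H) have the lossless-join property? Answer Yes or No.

Common attributes: {A, B}; their closure is {A, B}.
T1 ⊄ {A, B} and T2 ⊄ {A, B}, so the split is lossy.

No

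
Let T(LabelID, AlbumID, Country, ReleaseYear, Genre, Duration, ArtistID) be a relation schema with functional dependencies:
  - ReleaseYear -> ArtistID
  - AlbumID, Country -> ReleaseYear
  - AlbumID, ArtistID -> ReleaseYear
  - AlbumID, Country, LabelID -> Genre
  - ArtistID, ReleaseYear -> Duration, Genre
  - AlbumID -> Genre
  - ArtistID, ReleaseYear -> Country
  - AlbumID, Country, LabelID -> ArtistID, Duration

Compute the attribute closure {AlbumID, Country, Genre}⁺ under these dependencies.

{AlbumID, ArtistID, Country, Duration, Genre, ReleaseYear}

Start with {AlbumID, Country, Genre}.
AlbumID, Country -> ReleaseYear applies; add {ReleaseYear} → now {AlbumID, Country, Genre, ReleaseYear}.
ReleaseYear -> ArtistID applies; add {ArtistID} → now {AlbumID, ArtistID, Country, Genre, ReleaseYear}.
ArtistID, ReleaseYear -> Duration, Genre applies; add {Duration} → now {AlbumID, ArtistID, Country, Duration, Genre, ReleaseYear}.
No further FD applies.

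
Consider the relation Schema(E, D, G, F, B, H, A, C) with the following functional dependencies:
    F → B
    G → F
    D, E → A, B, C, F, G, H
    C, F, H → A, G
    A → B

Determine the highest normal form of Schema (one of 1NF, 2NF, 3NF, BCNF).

2NF

Candidate key: {D, E}. Prime attributes: {D, E}.
F → B breaks BCNF: {F}⁺ = {B, F}, so {F} is not a superkey.
Because {B} is non-prime and the left side of F → B is not a superkey, the relation is not in 3NF.
No proper subset of a key has a non-prime attribute in its closure, so there is no partial dependency; 2NF holds.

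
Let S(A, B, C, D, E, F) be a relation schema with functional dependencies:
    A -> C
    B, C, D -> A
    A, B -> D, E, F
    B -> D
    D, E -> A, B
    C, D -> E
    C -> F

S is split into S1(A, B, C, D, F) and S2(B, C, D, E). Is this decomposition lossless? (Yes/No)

S1 ∩ S2 = {B, C, D}; its closure under F is {A, B, C, D, E, F}.
S1 is contained in that closure, so S1 ∩ S2 -> S1 holds and the join is lossless.

Yes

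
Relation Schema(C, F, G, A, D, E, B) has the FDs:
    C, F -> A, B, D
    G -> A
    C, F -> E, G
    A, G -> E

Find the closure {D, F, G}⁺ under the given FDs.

{A, D, E, F, G}

Start with {D, F, G}.
G -> A applies; add {A} → now {A, D, F, G}.
A, G -> E applies; add {E} → now {A, D, E, F, G}.
No further FD applies.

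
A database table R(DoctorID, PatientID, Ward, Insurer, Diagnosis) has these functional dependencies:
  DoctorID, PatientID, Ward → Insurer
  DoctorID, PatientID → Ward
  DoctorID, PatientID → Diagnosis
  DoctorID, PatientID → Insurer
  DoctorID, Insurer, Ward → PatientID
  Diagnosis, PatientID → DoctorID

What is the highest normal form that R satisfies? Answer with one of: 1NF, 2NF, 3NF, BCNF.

BCNF

Candidate keys: {Diagnosis, PatientID}, {DoctorID, Insurer, Ward}, {DoctorID, PatientID}. Prime attributes: {Diagnosis, DoctorID, Insurer, PatientID, Ward}.
Each dependency's left side is a superkey — BCNF holds.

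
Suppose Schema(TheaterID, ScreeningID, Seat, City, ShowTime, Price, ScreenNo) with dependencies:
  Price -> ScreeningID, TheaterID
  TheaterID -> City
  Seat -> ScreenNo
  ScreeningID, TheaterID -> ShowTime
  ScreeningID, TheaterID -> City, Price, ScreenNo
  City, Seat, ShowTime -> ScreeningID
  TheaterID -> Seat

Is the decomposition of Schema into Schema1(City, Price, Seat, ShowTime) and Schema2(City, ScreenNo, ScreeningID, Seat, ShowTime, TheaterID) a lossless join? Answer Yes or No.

No

Common attributes: {City, Seat, ShowTime}; their closure is {City, ScreenNo, ScreeningID, Seat, ShowTime}.
Schema1 ⊄ {City, ScreenNo, ScreeningID, Seat, ShowTime} and Schema2 ⊄ {City, ScreenNo, ScreeningID, Seat, ShowTime}, so the split is lossy.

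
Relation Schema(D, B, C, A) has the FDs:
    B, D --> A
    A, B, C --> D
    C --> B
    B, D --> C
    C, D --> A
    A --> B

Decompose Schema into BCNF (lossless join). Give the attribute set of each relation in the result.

{A, C, D}; {B, C}

Candidate keys of the original relation: {A, C}, {A, D}, {B, D}, {C, D}.
In {A, B, C, D}, {C} is not a superkey ({C}⁺ restricted to this set is {B, C}), so split on C --> B into {B, C} and {A, C, D}.
{B, C} has no BCNF violation.
{A, C, D} has no BCNF violation.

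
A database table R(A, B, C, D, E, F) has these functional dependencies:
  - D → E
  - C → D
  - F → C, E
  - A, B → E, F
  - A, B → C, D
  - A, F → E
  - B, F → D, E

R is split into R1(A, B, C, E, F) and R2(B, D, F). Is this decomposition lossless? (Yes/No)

Yes

Common attributes: {B, F}; their closure is {B, C, D, E, F}.
R2 is contained in that closure, so R1 ∩ R2 → R2 holds and the join is lossless.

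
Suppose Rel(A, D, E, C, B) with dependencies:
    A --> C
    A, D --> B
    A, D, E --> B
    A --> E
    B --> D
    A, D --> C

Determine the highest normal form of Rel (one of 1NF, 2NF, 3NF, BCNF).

1NF

Candidate keys: {A, B}, {A, D}. Prime attributes: {A, B, D}.
A --> C: {A}⁺ = {A, C, E}, which is not all of the attributes, so the left side is not a superkey — BCNF is violated.
A --> C determines the non-prime attribute {C} from a non-superkey — 3NF is violated.
{A} is a proper subset of the key {A, B}, and {A}⁺ contains the non-prime attributes {C, E} — a partial dependency, so 2NF is violated.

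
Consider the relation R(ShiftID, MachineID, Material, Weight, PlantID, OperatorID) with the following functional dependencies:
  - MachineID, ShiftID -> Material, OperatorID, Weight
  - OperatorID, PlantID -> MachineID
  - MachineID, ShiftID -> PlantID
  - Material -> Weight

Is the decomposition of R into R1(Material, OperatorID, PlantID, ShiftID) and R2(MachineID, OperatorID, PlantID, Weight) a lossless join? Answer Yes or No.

Common attributes: {OperatorID, PlantID}; their closure is {MachineID, OperatorID, PlantID}.
R1 ⊄ {MachineID, OperatorID, PlantID} and R2 ⊄ {MachineID, OperatorID, PlantID}, so the split is lossy.

No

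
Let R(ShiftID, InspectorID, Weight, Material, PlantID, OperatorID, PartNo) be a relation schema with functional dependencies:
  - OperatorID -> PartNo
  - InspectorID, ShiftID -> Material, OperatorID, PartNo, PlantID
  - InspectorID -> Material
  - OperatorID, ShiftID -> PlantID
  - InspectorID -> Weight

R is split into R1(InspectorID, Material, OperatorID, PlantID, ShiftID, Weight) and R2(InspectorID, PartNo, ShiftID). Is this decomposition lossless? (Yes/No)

R1 ∩ R2 = {InspectorID, ShiftID}; its closure under F is {InspectorID, Material, OperatorID, PartNo, PlantID, ShiftID, Weight}.
R1 is contained in that closure, so R1 ∩ R2 -> R1 holds and the join is lossless.

Yes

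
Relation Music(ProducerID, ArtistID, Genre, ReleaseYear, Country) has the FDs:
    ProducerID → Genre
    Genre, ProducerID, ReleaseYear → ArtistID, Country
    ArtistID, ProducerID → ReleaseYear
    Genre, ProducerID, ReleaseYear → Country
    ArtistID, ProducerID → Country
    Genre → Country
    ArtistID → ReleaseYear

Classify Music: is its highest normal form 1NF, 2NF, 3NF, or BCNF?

1NF

Candidate keys: {ArtistID, ProducerID}, {ProducerID, ReleaseYear}. Prime attributes: {ArtistID, ProducerID, ReleaseYear}.
ProducerID → Genre: {ProducerID}⁺ = {Country, Genre, ProducerID}, which is not all of the attributes, so the left side is not a superkey — BCNF is violated.
ProducerID → Genre has non-prime {Genre} on the right and a non-superkey on the left, so 3NF fails.
The proper key subset {ProducerID} of {ArtistID, ProducerID} determines non-prime {Country, Genre}, so the relation is not even in 2NF.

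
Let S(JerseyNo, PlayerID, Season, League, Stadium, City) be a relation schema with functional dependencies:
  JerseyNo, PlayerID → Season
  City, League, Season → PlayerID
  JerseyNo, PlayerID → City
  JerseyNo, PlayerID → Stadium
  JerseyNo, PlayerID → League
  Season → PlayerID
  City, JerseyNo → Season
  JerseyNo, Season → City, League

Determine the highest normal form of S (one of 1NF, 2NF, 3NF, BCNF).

3NF

Candidate keys: {City, JerseyNo}, {JerseyNo, PlayerID}, {JerseyNo, Season}. Prime attributes: {City, JerseyNo, PlayerID, Season}.
For City, League, Season → PlayerID we have {City, League, Season}⁺ = {City, League, PlayerID, Season}; {City, League, Season} is not a superkey, so BCNF fails.
Its right-hand attributes {PlayerID} are all prime, as are those of every other non-superkey FD — the relation is in 3NF.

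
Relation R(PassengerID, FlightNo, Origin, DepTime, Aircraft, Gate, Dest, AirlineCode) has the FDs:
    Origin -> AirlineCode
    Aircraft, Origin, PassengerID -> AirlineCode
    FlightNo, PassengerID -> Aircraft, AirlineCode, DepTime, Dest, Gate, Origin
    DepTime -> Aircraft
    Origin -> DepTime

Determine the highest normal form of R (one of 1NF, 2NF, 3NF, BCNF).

2NF

Candidate key: {FlightNo, PassengerID}. Prime attributes: {FlightNo, PassengerID}.
For Origin -> AirlineCode we have {Origin}⁺ = {Aircraft, AirlineCode, DepTime, Origin}; {Origin} is not a superkey, so BCNF fails.
Because {AirlineCode} is non-prime and the left side of Origin -> AirlineCode is not a superkey, the relation is not in 3NF.
Checking every proper subset of each key, none determines a non-prime attribute — 2NF is satisfied.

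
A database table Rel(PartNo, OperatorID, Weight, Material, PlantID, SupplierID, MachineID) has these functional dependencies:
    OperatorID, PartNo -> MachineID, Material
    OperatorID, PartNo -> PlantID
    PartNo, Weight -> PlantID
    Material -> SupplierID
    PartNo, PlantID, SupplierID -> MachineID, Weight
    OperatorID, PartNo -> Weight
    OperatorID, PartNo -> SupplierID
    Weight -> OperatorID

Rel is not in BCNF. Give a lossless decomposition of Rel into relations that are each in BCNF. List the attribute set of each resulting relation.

Candidate keys of the original relation: {Material, PartNo, PlantID}, {OperatorID, PartNo}, {PartNo, PlantID, SupplierID}, {PartNo, Weight}.
{MachineID, Material, OperatorID, PartNo, PlantID, SupplierID, Weight}: {Material} determines {Material, SupplierID} here but is not a superkey — split on Material -> SupplierID, giving {Material, SupplierID} and {MachineID, Material, OperatorID, PartNo, PlantID, Weight}.
{Material, SupplierID}: every determinant is a superkey — BCNF.
{MachineID, Material, OperatorID, PartNo, PlantID, Weight}: {Weight} determines {OperatorID, Weight} here but is not a superkey — split on Weight -> OperatorID, giving {OperatorID, Weight} and {MachineID, Material, PartNo, PlantID, Weight}.
{OperatorID, Weight}: every determinant is a superkey — BCNF.
{MachineID, Material, PartNo, PlantID, Weight}: every determinant is a superkey — BCNF.

{MachineID, Material, PartNo, PlantID, Weight}; {Material, SupplierID}; {OperatorID, Weight}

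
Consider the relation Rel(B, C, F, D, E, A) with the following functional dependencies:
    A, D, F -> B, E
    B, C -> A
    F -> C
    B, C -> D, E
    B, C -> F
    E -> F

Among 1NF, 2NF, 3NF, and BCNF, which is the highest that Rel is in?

3NF

Candidate keys: {A, D, E}, {A, D, F}, {B, C}, {B, E}, {B, F}. Prime attributes: {A, B, C, D, E, F}.
F -> C: {F}⁺ = {C, F}, which is not all of the attributes, so the left side is not a superkey — BCNF is violated.
Its right-hand attributes {C} are all prime, as are those of every other non-superkey FD — the relation is in 3NF.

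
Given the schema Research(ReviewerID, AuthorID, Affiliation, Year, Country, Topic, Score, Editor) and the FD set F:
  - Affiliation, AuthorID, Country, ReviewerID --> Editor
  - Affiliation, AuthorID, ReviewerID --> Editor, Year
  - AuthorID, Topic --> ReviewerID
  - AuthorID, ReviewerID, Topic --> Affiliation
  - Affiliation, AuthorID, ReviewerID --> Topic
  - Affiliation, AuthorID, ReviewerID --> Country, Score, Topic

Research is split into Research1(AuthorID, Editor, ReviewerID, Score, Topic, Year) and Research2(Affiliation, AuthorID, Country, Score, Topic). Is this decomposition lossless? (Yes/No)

Yes

Common attributes: {AuthorID, Score, Topic}; their closure is {Affiliation, AuthorID, Country, Editor, ReviewerID, Score, Topic, Year}.
Research1 is contained in that closure, so Research1 ∩ Research2 --> Research1 holds and the join is lossless.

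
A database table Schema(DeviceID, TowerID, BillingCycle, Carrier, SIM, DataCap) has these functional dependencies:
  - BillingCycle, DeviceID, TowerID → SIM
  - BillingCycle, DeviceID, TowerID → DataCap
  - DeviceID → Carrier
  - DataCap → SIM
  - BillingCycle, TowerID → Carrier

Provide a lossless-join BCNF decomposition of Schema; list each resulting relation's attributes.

Candidate key of the original relation: {BillingCycle, DeviceID, TowerID}.
Within {BillingCycle, Carrier, DataCap, DeviceID, SIM, TowerID}: {DeviceID}⁺ ∩ {BillingCycle, Carrier, DataCap, DeviceID, SIM, TowerID} = {Carrier, DeviceID}, not the whole set, so DeviceID → Carrier violates BCNF; decompose into {Carrier, DeviceID} and {BillingCycle, DataCap, DeviceID, SIM, TowerID}.
{Carrier, DeviceID} is in BCNF.
Within {BillingCycle, DataCap, DeviceID, SIM, TowerID}: {DataCap}⁺ ∩ {BillingCycle, DataCap, DeviceID, SIM, TowerID} = {DataCap, SIM}, not the whole set, so DataCap → SIM violates BCNF; decompose into {DataCap, SIM} and {BillingCycle, DataCap, DeviceID, TowerID}.
{DataCap, SIM} is in BCNF.
{BillingCycle, DataCap, DeviceID, TowerID} is in BCNF.

{BillingCycle, DataCap, DeviceID, TowerID}; {Carrier, DeviceID}; {DataCap, SIM}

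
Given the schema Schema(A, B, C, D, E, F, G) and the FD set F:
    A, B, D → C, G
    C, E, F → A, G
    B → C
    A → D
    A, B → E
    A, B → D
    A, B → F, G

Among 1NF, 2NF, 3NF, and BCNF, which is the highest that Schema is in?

1NF

Candidate keys: {A, B}, {B, E, F}. Prime attributes: {A, B, E, F}.
C, E, F → A, G breaks BCNF: {C, E, F}⁺ = {A, C, D, E, F, G}, so {C, E, F} is not a superkey.
C, E, F → A, G determines the non-prime attribute {G} from a non-superkey — 3NF is violated.
Since {A} ⊂ {A, B} and {A}⁺ ⊇ {D} with {D} non-prime, there is a partial dependency; 2NF fails.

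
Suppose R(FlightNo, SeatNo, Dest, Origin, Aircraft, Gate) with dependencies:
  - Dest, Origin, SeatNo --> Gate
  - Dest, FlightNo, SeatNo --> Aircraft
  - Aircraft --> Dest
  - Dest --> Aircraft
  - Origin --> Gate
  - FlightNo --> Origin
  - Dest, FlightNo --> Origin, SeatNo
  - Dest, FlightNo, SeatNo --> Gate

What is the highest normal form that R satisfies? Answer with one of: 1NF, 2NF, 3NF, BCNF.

1NF

Candidate keys: {Aircraft, FlightNo}, {Dest, FlightNo}. Prime attributes: {Aircraft, Dest, FlightNo}.
Dest, Origin, SeatNo --> Gate: {Dest, Origin, SeatNo}⁺ = {Aircraft, Dest, Gate, Origin, SeatNo}, which is not all of the attributes, so the left side is not a superkey — BCNF is violated.
Dest, Origin, SeatNo --> Gate has non-prime {Gate} on the right and a non-superkey on the left, so 3NF fails.
The proper key subset {FlightNo} of {Aircraft, FlightNo} determines non-prime {Gate, Origin}, so the relation is not even in 2NF.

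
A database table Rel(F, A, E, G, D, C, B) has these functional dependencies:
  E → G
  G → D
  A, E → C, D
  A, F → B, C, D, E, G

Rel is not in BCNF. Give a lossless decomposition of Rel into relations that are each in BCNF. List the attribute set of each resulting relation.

Candidate key of the original relation: {A, F}.
Within {A, B, C, D, E, F, G}: {E}⁺ ∩ {A, B, C, D, E, F, G} = {D, E, G}, not the whole set, so E → D, G violates BCNF; decompose into {D, E, G} and {A, B, C, E, F}.
Within {D, E, G}: {G}⁺ ∩ {D, E, G} = {D, G}, not the whole set, so G → D violates BCNF; decompose into {D, G} and {E, G}.
{D, G}: every determinant is a superkey — BCNF.
{E, G}: every determinant is a superkey — BCNF.
Within {A, B, C, E, F}: {A, E}⁺ ∩ {A, B, C, E, F} = {A, C, E}, not the whole set, so A, E → C violates BCNF; decompose into {A, C, E} and {A, B, E, F}.
{A, C, E}: every determinant is a superkey — BCNF.
{A, B, E, F}: every determinant is a superkey — BCNF.

{A, B, E, F}; {A, C, E}; {D, G}; {E, G}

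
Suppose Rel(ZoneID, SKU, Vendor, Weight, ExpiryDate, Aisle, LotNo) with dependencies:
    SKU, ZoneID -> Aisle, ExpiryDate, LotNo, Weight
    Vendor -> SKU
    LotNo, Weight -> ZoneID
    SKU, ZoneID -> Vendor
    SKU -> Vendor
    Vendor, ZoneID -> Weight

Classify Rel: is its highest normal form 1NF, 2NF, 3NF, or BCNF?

3NF

Candidate keys: {LotNo, SKU, Weight}, {LotNo, Vendor, Weight}, {SKU, ZoneID}, {Vendor, ZoneID}. Prime attributes: {LotNo, SKU, Vendor, Weight, ZoneID}.
Vendor -> SKU: {Vendor}⁺ = {SKU, Vendor}, which is not all of the attributes, so the left side is not a superkey — BCNF is violated.
Its right-hand attributes {SKU} are all prime, as are those of every other non-superkey FD — the relation is in 3NF.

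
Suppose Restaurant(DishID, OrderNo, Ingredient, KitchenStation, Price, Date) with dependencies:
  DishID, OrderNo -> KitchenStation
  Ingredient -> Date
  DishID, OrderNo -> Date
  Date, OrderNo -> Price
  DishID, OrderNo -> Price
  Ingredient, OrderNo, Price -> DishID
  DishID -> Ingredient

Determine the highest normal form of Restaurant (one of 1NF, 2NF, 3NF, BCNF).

Candidate keys: {DishID, OrderNo}, {Ingredient, OrderNo}. Prime attributes: {DishID, Ingredient, OrderNo}.
Ingredient -> Date: {Ingredient}⁺ = {Date, Ingredient}, which is not all of the attributes, so the left side is not a superkey — BCNF is violated.
Ingredient -> Date has non-prime {Date} on the right and a non-superkey on the left, so 3NF fails.
The proper key subset {DishID} of {DishID, OrderNo} determines non-prime {Date}, so the relation is not even in 2NF.

1NF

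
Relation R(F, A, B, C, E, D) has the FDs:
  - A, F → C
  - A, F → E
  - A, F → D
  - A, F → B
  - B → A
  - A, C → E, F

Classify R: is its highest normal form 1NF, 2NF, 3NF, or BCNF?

3NF

Candidate keys: {A, C}, {A, F}, {B, C}, {B, F}. Prime attributes: {A, B, C, F}.
For B → A we have {B}⁺ = {A, B}; {B} is not a superkey, so BCNF fails.
But every attribute on its right side ({A}) is prime, and the same holds for every other non-superkey FD, so 3NF still holds.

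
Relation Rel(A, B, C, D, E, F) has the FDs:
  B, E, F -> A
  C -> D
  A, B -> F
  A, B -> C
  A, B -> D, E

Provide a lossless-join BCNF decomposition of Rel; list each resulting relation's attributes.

Candidate keys of the original relation: {A, B}, {B, E, F}.
Within {A, B, C, D, E, F}: {C}⁺ ∩ {A, B, C, D, E, F} = {C, D}, not the whole set, so C -> D violates BCNF; decompose into {C, D} and {A, B, C, E, F}.
{C, D} has no BCNF violation.
{A, B, C, E, F} has no BCNF violation.

{A, B, C, E, F}; {C, D}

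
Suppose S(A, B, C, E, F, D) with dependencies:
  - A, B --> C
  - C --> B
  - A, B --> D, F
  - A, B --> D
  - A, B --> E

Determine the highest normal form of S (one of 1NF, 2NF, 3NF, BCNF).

Candidate keys: {A, B}, {A, C}. Prime attributes: {A, B, C}.
C --> B breaks BCNF: {C}⁺ = {B, C}, so {C} is not a superkey.
But every attribute on its right side ({B}) is prime, and the same holds for every other non-superkey FD, so 3NF still holds.

3NF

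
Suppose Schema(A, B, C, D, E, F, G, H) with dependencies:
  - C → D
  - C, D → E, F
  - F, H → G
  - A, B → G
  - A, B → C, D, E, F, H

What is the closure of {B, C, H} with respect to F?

Start with {B, C, H}.
C → D applies; add {D} → now {B, C, D, H}.
C, D → E, F applies; add {E, F} → now {B, C, D, E, F, H}.
F, H → G applies; add {G} → now {B, C, D, E, F, G, H}.
No further FD applies.

{B, C, D, E, F, G, H}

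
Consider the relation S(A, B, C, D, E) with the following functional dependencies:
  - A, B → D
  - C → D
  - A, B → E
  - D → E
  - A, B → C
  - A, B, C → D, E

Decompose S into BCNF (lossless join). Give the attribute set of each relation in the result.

Candidate key of the original relation: {A, B}.
Within {A, B, C, D, E}: {C}⁺ ∩ {A, B, C, D, E} = {C, D, E}, not the whole set, so C → D, E violates BCNF; decompose into {C, D, E} and {A, B, C}.
Within {C, D, E}: {D}⁺ ∩ {C, D, E} = {D, E}, not the whole set, so D → E violates BCNF; decompose into {D, E} and {C, D}.
{D, E} has no BCNF violation.
{C, D} has no BCNF violation.
{A, B, C} has no BCNF violation.

{A, B, C}; {C, D}; {D, E}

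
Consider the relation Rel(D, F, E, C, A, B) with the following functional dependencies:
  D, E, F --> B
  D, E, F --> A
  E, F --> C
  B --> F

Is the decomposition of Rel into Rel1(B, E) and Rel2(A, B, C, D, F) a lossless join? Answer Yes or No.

Common attributes: {B}; their closure is {B, F}.
The closure covers neither Rel1 nor Rel2 entirely; the join is not lossless.

No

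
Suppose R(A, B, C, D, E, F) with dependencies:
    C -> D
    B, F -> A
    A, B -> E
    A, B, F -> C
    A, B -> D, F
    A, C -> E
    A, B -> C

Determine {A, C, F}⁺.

Start with {A, C, F}.
C -> D applies; add {D} → now {A, C, D, F}.
A, C -> E applies; add {E} → now {A, C, D, E, F}.
No further FD applies.

{A, C, D, E, F}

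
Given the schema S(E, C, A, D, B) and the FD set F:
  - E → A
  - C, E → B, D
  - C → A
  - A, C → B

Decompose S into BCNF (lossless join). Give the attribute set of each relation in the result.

Candidate key of the original relation: {C, E}.
Within {A, B, C, D, E}: {E}⁺ ∩ {A, B, C, D, E} = {A, E}, not the whole set, so E → A violates BCNF; decompose into {A, E} and {B, C, D, E}.
{A, E} has no BCNF violation.
Within {B, C, D, E}: {C}⁺ ∩ {B, C, D, E} = {B, C}, not the whole set, so C → B violates BCNF; decompose into {B, C} and {C, D, E}.
{B, C} has no BCNF violation.
{C, D, E} has no BCNF violation.

{A, E}; {B, C}; {C, D, E}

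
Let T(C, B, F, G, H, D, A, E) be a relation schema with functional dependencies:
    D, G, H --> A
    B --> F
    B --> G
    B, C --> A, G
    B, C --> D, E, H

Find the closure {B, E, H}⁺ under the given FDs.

{B, E, F, G, H}

Start with {B, E, H}.
B --> F applies; add {F} → now {B, E, F, H}.
B --> G applies; add {G} → now {B, E, F, G, H}.
No further FD applies.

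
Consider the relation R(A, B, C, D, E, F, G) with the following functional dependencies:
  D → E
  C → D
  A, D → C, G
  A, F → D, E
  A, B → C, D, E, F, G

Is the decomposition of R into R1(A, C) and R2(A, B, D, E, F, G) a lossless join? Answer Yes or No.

No

The shared attributes are {A} and {A}⁺ = {A}.
R1 ⊄ {A} and R2 ⊄ {A}, so the split is lossy.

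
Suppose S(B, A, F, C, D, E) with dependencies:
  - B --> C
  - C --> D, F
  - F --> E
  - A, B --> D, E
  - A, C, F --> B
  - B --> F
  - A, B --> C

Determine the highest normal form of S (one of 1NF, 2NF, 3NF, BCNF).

1NF

Candidate keys: {A, B}, {A, C}. Prime attributes: {A, B, C}.
For B --> C we have {B}⁺ = {B, C, D, E, F}; {B} is not a superkey, so BCNF fails.
Because {D, F} are non-prime and the left side of C --> D, F is not a superkey, the relation is not in 3NF.
Since {B} ⊂ {A, B} and {B}⁺ ⊇ {D, E, F} with {D, E, F} non-prime, there is a partial dependency; 2NF fails.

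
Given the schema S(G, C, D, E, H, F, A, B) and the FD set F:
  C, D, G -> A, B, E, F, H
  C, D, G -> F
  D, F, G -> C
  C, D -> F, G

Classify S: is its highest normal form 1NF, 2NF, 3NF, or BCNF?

BCNF

Candidate keys: {C, D}, {D, F, G}. Prime attributes: {C, D, F, G}.
The left-hand side of every FD is a superkey, so BCNF is satisfied.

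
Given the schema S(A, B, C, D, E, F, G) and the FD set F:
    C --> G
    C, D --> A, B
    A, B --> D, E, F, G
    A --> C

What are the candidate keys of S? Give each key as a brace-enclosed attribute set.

{A, B}, {A, D}, {C, D}

Closure of {A, B} is {A, B, C, D, E, F, G}, the whole schema; {A, B} is a candidate key.
Closure of {A, D} is {A, B, C, D, E, F, G}, the whole schema; {A, D} is a candidate key.
Closure of {C, D} is {A, B, C, D, E, F, G}, the whole schema; {C, D} is a candidate key.
No proper subset of any of these is a key, and no other minimal superkey exists.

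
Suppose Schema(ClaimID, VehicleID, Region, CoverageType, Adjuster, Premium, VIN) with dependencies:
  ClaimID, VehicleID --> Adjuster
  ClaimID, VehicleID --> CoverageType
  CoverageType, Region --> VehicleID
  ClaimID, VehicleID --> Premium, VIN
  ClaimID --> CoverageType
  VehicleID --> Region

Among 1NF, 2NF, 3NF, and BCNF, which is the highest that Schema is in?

1NF

Candidate keys: {ClaimID, Region}, {ClaimID, VehicleID}. Prime attributes: {ClaimID, Region, VehicleID}.
CoverageType, Region --> VehicleID breaks BCNF: {CoverageType, Region}⁺ = {CoverageType, Region, VehicleID}, so {CoverageType, Region} is not a superkey.
ClaimID --> CoverageType has non-prime {CoverageType} on the right and a non-superkey on the left, so 3NF fails.
Since {ClaimID} ⊂ {ClaimID, Region} and {ClaimID}⁺ ⊇ {CoverageType} with {CoverageType} non-prime, there is a partial dependency; 2NF fails.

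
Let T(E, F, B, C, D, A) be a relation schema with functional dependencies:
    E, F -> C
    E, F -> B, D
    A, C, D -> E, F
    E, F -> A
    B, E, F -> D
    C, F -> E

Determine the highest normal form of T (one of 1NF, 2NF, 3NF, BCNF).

BCNF

Candidate keys: {A, C, D}, {C, F}, {E, F}. Prime attributes: {A, C, D, E, F}.
The left-hand side of every FD is a superkey, so BCNF is satisfied.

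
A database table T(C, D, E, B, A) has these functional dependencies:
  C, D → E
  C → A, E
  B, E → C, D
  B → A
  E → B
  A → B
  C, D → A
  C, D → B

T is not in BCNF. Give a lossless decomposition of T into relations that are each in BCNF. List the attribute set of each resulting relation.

Candidate keys of the original relation: {C}, {E}.
{A, B, C, D, E}: {B} determines {A, B} here but is not a superkey — split on B → A, giving {A, B} and {B, C, D, E}.
{A, B} has no BCNF violation.
{B, C, D, E} has no BCNF violation.

{A, B}; {B, C, D, E}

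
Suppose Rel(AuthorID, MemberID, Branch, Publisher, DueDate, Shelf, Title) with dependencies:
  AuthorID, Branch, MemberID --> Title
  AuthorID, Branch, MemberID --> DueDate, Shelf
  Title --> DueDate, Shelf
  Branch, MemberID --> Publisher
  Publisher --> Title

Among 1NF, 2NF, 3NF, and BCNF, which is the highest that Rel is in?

1NF

Candidate key: {AuthorID, Branch, MemberID}. Prime attributes: {AuthorID, Branch, MemberID}.
Title --> DueDate, Shelf: {Title}⁺ = {DueDate, Shelf, Title}, which is not all of the attributes, so the left side is not a superkey — BCNF is violated.
Because {DueDate, Shelf} are non-prime and the left side of Title --> DueDate, Shelf is not a superkey, the relation is not in 3NF.
The proper key subset {Branch, MemberID} of {AuthorID, Branch, MemberID} determines non-prime {DueDate, Publisher, Shelf, Title}, so the relation is not even in 2NF.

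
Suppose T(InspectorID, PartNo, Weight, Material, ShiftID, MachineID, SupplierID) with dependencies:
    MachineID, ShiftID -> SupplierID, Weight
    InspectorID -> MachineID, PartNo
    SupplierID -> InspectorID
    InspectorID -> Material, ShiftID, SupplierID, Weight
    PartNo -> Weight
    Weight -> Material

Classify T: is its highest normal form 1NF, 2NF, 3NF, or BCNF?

Candidate keys: {InspectorID}, {MachineID, ShiftID}, {SupplierID}. Prime attributes: {InspectorID, MachineID, ShiftID, SupplierID}.
PartNo -> Weight: {PartNo}⁺ = {Material, PartNo, Weight}, which is not all of the attributes, so the left side is not a superkey — BCNF is violated.
PartNo -> Weight determines the non-prime attribute {Weight} from a non-superkey — 3NF is violated.
No non-prime attribute depends on a proper subset of any candidate key, so 2NF holds.

2NF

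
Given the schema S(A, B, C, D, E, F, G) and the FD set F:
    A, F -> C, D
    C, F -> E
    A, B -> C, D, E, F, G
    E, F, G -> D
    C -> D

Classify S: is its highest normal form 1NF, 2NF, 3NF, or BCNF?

2NF

Candidate key: {A, B}. Prime attributes: {A, B}.
A, F -> C, D: {A, F}⁺ = {A, C, D, E, F}, which is not all of the attributes, so the left side is not a superkey — BCNF is violated.
Because {C, D} are non-prime and the left side of A, F -> C, D is not a superkey, the relation is not in 3NF.
No non-prime attribute depends on a proper subset of any candidate key, so 2NF holds.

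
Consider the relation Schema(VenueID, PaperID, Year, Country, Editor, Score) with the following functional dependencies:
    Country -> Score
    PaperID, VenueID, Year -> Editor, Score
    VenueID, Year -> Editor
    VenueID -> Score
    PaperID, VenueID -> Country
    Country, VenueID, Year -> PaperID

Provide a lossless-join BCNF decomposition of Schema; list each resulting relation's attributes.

Candidate keys of the original relation: {Country, VenueID, Year}, {PaperID, VenueID, Year}.
{Country, Editor, PaperID, Score, VenueID, Year}: {Country} determines {Country, Score} here but is not a superkey — split on Country -> Score, giving {Country, Score} and {Country, Editor, PaperID, VenueID, Year}.
{Country, Score}: every determinant is a superkey — BCNF.
{Country, Editor, PaperID, VenueID, Year}: {VenueID, Year} determines {Editor, VenueID, Year} here but is not a superkey — split on VenueID, Year -> Editor, giving {Editor, VenueID, Year} and {Country, PaperID, VenueID, Year}.
{Editor, VenueID, Year}: every determinant is a superkey — BCNF.
{Country, PaperID, VenueID, Year}: {PaperID, VenueID} determines {Country, PaperID, VenueID} here but is not a superkey — split on PaperID, VenueID -> Country, giving {Country, PaperID, VenueID} and {PaperID, VenueID, Year}.
{Country, PaperID, VenueID}: every determinant is a superkey — BCNF.
{PaperID, VenueID, Year}: every determinant is a superkey — BCNF.

{Country, PaperID, VenueID}; {Country, Score}; {Editor, VenueID, Year}; {PaperID, VenueID, Year}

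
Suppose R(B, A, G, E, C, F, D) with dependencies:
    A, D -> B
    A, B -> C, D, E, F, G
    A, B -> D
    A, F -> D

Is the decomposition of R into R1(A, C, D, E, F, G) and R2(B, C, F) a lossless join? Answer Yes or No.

No

R1 ∩ R2 = {C, F}; its closure under F is {C, F}.
R1 ⊄ {C, F} and R2 ⊄ {C, F}, so the split is lossy.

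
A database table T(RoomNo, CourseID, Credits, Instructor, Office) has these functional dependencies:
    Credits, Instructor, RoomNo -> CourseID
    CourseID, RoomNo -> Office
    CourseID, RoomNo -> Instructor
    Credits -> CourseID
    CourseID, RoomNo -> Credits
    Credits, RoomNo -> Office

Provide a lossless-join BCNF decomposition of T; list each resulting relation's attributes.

{CourseID, Credits}; {Credits, Instructor, Office, RoomNo}

Candidate keys of the original relation: {CourseID, RoomNo}, {Credits, RoomNo}.
{CourseID, Credits, Instructor, Office, RoomNo}: {Credits} determines {CourseID, Credits} here but is not a superkey — split on Credits -> CourseID, giving {CourseID, Credits} and {Credits, Instructor, Office, RoomNo}.
{CourseID, Credits}: every determinant is a superkey — BCNF.
{Credits, Instructor, Office, RoomNo}: every determinant is a superkey — BCNF.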